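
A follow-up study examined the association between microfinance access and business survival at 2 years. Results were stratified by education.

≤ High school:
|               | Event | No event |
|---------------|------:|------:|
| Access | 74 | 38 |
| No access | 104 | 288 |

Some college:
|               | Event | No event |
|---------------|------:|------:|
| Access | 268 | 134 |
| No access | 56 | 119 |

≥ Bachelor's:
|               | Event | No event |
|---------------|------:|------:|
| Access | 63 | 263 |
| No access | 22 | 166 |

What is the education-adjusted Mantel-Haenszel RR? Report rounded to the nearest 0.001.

RR_MH = Σ(aᵢ·n₀ᵢ/nᵢ) / Σ(cᵢ·n₁ᵢ/nᵢ), with n₁ᵢ = aᵢ+bᵢ (exposed), n₀ᵢ = cᵢ+dᵢ (unexposed), nᵢ = n₁ᵢ+n₀ᵢ.
Stratum 1 (≤ High school): n₁ = 112, n₀ = 392, n = 504; a·n₀/n = 74·392/504 = 57.5556; c·n₁/n = 104·112/504 = 23.1111
Stratum 2 (Some college): n₁ = 402, n₀ = 175, n = 577; a·n₀/n = 268·175/577 = 81.2825; c·n₁/n = 56·402/577 = 39.0156
Stratum 3 (≥ Bachelor's): n₁ = 326, n₀ = 188, n = 514; a·n₀/n = 63·188/514 = 23.0428; c·n₁/n = 22·326/514 = 13.9533
RR_MH = (57.5556 + 81.2825 + 23.0428) / (23.1111 + 39.0156 + 13.9533) = 161.8809 / 76.0800 = 2.12777

2.128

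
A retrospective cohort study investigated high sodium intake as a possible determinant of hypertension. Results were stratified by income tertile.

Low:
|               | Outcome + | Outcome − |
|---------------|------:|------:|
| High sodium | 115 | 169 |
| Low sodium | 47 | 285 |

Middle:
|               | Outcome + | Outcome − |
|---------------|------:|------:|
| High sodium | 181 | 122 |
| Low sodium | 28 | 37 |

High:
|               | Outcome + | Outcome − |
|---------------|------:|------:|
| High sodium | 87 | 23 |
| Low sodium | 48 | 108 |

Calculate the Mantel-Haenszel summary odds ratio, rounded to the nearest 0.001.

4.054

OR_MH = Σ(aᵢdᵢ/nᵢ) / Σ(bᵢcᵢ/nᵢ), where nᵢ is the stratum total.
Stratum 1 (Low): n = 616; a·d/n = 115·285/616 = 53.2062; b·c/n = 169·47/616 = 12.8945
Stratum 2 (Middle): n = 368; a·d/n = 181·37/368 = 18.1984; b·c/n = 122·28/368 = 9.2826
Stratum 3 (High): n = 266; a·d/n = 87·108/266 = 35.3233; b·c/n = 23·48/266 = 4.1504
OR_MH = (53.2062 + 18.1984 + 35.3233) / (12.8945 + 9.2826 + 4.1504) = 106.7278 / 26.3275 = 4.05386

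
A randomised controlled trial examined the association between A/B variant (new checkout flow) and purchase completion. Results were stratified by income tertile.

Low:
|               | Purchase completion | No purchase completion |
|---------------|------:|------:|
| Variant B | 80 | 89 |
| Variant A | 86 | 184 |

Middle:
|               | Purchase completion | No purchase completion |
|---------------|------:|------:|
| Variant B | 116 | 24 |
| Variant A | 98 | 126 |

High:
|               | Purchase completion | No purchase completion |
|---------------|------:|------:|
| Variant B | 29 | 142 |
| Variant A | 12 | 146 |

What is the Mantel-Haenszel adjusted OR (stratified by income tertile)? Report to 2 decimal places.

OR_MH = Σ(aᵢdᵢ/nᵢ) / Σ(bᵢcᵢ/nᵢ), where nᵢ is the stratum total.
Stratum 1 (Low): n = 439; a·d/n = 80·184/439 = 33.5308; b·c/n = 89·86/439 = 17.4351
Stratum 2 (Middle): n = 364; a·d/n = 116·126/364 = 40.1538; b·c/n = 24·98/364 = 6.4615
Stratum 3 (High): n = 329; a·d/n = 29·146/329 = 12.8693; b·c/n = 142·12/329 = 5.1793
OR_MH = (33.5308 + 40.1538 + 12.8693) / (17.4351 + 6.4615 + 5.1793) = 86.5539 / 29.0759 = 2.97682

2.98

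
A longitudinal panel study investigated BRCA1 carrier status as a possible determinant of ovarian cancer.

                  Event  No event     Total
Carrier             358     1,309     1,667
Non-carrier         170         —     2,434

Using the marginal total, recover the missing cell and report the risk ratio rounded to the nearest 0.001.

3.075

The missing cell is in the unexposed row: 2434 − 170 = 2264.
So a = 358, b = 1309, c = 170, d = 2264.
RR = [a/(a+b)] / [c/(c+d)] = (358/1667) / (170/2434) = 0.21476/0.06984 = 3.07482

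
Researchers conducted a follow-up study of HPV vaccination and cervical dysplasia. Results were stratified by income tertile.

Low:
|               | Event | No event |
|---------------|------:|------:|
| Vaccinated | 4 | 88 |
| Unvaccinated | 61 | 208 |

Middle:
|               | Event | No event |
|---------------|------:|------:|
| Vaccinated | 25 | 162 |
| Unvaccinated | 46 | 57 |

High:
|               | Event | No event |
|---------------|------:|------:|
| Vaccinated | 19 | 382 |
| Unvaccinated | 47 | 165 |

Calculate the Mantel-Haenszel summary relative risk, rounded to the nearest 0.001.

RR_MH = Σ(aᵢ·n₀ᵢ/nᵢ) / Σ(cᵢ·n₁ᵢ/nᵢ), with n₁ᵢ = aᵢ+bᵢ (exposed), n₀ᵢ = cᵢ+dᵢ (unexposed), nᵢ = n₁ᵢ+n₀ᵢ.
Stratum 1 (Low): n₁ = 92, n₀ = 269, n = 361; a·n₀/n = 4·269/361 = 2.9806; c·n₁/n = 61·92/361 = 15.5457
Stratum 2 (Middle): n₁ = 187, n₀ = 103, n = 290; a·n₀/n = 25·103/290 = 8.8793; c·n₁/n = 46·187/290 = 29.6621
Stratum 3 (High): n₁ = 401, n₀ = 212, n = 613; a·n₀/n = 19·212/613 = 6.5710; c·n₁/n = 47·401/613 = 30.7455
RR_MH = (2.9806 + 8.8793 + 6.5710) / (15.5457 + 29.6621 + 30.7455) = 18.4309 / 75.9533 = 0.24266

0.243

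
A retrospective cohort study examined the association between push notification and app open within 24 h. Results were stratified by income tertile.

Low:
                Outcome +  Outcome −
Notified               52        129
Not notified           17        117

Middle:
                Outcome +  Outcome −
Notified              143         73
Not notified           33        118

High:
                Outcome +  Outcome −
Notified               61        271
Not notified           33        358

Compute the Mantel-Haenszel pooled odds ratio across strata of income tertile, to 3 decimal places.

3.688

OR_MH = Σ(aᵢdᵢ/nᵢ) / Σ(bᵢcᵢ/nᵢ), where nᵢ is the stratum total.
Stratum 1 (Low): n = 315; a·d/n = 52·117/315 = 19.3143; b·c/n = 129·17/315 = 6.9619
Stratum 2 (Middle): n = 367; a·d/n = 143·118/367 = 45.9782; b·c/n = 73·33/367 = 6.5640
Stratum 3 (High): n = 723; a·d/n = 61·358/723 = 30.2047; b·c/n = 271·33/723 = 12.3693
OR_MH = (19.3143 + 45.9782 + 30.2047) / (6.9619 + 6.5640 + 12.3693) = 95.4972 / 25.8952 = 3.68783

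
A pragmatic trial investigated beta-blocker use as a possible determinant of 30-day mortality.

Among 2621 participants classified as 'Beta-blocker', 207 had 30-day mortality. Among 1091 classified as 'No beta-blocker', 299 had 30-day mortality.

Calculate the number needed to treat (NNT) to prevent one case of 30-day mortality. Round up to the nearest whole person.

Risk in treated group = 207/2621 = 0.07898; risk in control = 299/1091 = 0.27406.
Absolute risk reduction = 0.27406 − 0.07898 = 0.19508
NNT = 1 / ARR = 1 / 0.19508 = 5.126 → round up → 6

6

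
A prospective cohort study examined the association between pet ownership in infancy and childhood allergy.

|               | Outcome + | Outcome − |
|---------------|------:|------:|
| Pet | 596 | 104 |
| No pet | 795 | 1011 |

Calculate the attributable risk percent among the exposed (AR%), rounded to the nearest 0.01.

48.30

Cells: a = 596, b = 104, c = 795, d = 1011.
Risk in exposed = 596/700 = 0.85143; risk in unexposed = 795/1806 = 0.44020.
RR = 0.85143/0.44020 = 1.93419
AR% = (RR − 1)/RR × 100 = (1.93419 − 1)/1.93419 × 100 = 48.2987%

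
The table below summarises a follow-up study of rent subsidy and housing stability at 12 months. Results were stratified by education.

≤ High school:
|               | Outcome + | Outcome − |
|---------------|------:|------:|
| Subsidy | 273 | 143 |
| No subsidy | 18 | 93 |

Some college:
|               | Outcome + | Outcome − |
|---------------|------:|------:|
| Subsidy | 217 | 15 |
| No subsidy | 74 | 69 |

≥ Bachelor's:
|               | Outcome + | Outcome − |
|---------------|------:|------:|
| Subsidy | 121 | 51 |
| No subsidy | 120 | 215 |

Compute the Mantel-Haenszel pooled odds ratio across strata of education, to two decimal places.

7.00

OR_MH = Σ(aᵢdᵢ/nᵢ) / Σ(bᵢcᵢ/nᵢ), where nᵢ is the stratum total.
Stratum 1 (≤ High school): n = 527; a·d/n = 273·93/527 = 48.1765; b·c/n = 143·18/527 = 4.8843
Stratum 2 (Some college): n = 375; a·d/n = 217·69/375 = 39.9280; b·c/n = 15·74/375 = 2.9600
Stratum 3 (≥ Bachelor's): n = 507; a·d/n = 121·215/507 = 51.3116; b·c/n = 51·120/507 = 12.0710
OR_MH = (48.1765 + 39.9280 + 51.3116) / (4.8843 + 2.9600 + 12.0710) = 139.4161 / 19.9153 = 7.00047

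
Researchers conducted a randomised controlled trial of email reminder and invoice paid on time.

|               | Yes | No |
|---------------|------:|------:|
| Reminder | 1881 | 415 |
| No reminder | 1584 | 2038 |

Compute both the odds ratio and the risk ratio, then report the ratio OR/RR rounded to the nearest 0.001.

3.113

Cells: a = 1881, b = 415, c = 1584, d = 2038.
OR = (1881·2038)/(415·1584) = 3833478/657360 = 5.83163
Risk in exposed = 1881/2296 = 0.81925; risk in unexposed = 1584/3622 = 0.43733; RR = 1.87331
OR/RR = 5.83163 / 1.87331 = 3.11300
The outcome is not rare, so the OR lies further from 1 than the RR.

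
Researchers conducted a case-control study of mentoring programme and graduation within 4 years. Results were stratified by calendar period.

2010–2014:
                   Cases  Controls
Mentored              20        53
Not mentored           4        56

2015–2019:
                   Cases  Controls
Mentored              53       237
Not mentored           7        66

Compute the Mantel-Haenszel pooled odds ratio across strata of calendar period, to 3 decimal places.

OR_MH = Σ(aᵢdᵢ/nᵢ) / Σ(bᵢcᵢ/nᵢ), where nᵢ is the stratum total.
Stratum 1 (2010–2014): n = 133; a·d/n = 20·56/133 = 8.4211; b·c/n = 53·4/133 = 1.5940
Stratum 2 (2015–2019): n = 363; a·d/n = 53·66/363 = 9.6364; b·c/n = 237·7/363 = 4.5702
OR_MH = (8.4211 + 9.6364) / (1.5940 + 4.5702) = 18.0574 / 6.1642 = 2.92939

2.929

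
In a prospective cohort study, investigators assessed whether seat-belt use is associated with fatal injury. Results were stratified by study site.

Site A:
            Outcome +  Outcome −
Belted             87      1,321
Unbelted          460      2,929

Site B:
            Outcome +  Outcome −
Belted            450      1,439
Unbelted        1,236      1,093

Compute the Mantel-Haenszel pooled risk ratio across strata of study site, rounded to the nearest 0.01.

0.45

RR_MH = Σ(aᵢ·n₀ᵢ/nᵢ) / Σ(cᵢ·n₁ᵢ/nᵢ), with n₁ᵢ = aᵢ+bᵢ (exposed), n₀ᵢ = cᵢ+dᵢ (unexposed), nᵢ = n₁ᵢ+n₀ᵢ.
Stratum 1 (Site A): n₁ = 1408, n₀ = 3389, n = 4797; a·n₀/n = 87·3389/4797 = 61.4640; c·n₁/n = 460·1408/4797 = 135.0177
Stratum 2 (Site B): n₁ = 1889, n₀ = 2329, n = 4218; a·n₀/n = 450·2329/4218 = 248.4708; c·n₁/n = 1236·1889/4218 = 553.5334
RR_MH = (61.4640 + 248.4708) / (135.0177 + 553.5334) = 309.9349 / 688.5511 = 0.45013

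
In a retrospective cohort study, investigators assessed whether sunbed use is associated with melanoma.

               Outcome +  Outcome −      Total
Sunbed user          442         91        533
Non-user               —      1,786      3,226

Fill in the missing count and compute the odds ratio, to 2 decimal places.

6.02

The missing cell is in the unexposed row: 3226 − 1786 = 1440.
So a = 442, b = 91, c = 1440, d = 1786.
OR = (a·d)/(b·c) = (442 × 1786) / (91 × 1440) = 789412 / 131040 = 6.02421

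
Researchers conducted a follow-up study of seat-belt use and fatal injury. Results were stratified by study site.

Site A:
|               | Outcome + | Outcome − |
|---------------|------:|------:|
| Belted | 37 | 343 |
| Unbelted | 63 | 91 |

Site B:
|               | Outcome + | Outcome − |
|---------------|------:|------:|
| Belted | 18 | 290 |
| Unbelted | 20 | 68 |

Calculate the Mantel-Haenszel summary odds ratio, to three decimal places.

0.170

OR_MH = Σ(aᵢdᵢ/nᵢ) / Σ(bᵢcᵢ/nᵢ), where nᵢ is the stratum total.
Stratum 1 (Site A): n = 534; a·d/n = 37·91/534 = 6.3052; b·c/n = 343·63/534 = 40.4663
Stratum 2 (Site B): n = 396; a·d/n = 18·68/396 = 3.0909; b·c/n = 290·20/396 = 14.6465
OR_MH = (6.3052 + 3.0909) / (40.4663 + 14.6465) = 9.3962 / 55.1128 = 0.17049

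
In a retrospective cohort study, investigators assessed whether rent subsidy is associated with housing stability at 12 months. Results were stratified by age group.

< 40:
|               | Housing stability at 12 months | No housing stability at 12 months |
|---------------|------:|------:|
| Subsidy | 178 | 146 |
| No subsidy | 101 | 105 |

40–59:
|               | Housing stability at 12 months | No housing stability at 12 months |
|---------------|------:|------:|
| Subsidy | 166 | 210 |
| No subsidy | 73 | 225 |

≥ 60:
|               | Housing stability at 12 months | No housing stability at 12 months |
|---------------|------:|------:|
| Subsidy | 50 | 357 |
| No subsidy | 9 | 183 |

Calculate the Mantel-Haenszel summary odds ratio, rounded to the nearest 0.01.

1.89

OR_MH = Σ(aᵢdᵢ/nᵢ) / Σ(bᵢcᵢ/nᵢ), where nᵢ is the stratum total.
Stratum 1 (< 40): n = 530; a·d/n = 178·105/530 = 35.2642; b·c/n = 146·101/530 = 27.8226
Stratum 2 (40–59): n = 674; a·d/n = 166·225/674 = 55.4154; b·c/n = 210·73/674 = 22.7448
Stratum 3 (≥ 60): n = 599; a·d/n = 50·183/599 = 15.2755; b·c/n = 357·9/599 = 5.3639
OR_MH = (35.2642 + 55.4154 + 15.2755) / (27.8226 + 22.7448 + 5.3639) = 105.9550 / 55.9314 = 1.89438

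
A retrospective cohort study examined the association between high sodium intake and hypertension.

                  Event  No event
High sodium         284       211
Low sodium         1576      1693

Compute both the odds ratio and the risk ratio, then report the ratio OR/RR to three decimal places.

Cells: a = 284, b = 211, c = 1576, d = 1693.
OR = (284·1693)/(211·1576) = 480812/332536 = 1.44589
Risk in exposed = 284/495 = 0.57374; risk in unexposed = 1576/3269 = 0.48210; RR = 1.19007
OR/RR = 1.44589 / 1.19007 = 1.21497
The outcome is not rare, so the OR lies further from 1 than the RR.

1.215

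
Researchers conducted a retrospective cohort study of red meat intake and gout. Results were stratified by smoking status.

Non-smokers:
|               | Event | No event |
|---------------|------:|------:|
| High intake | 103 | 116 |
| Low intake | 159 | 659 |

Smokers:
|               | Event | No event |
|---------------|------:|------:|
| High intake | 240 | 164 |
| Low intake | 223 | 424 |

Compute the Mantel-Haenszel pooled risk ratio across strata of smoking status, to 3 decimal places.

1.919

RR_MH = Σ(aᵢ·n₀ᵢ/nᵢ) / Σ(cᵢ·n₁ᵢ/nᵢ), with n₁ᵢ = aᵢ+bᵢ (exposed), n₀ᵢ = cᵢ+dᵢ (unexposed), nᵢ = n₁ᵢ+n₀ᵢ.
Stratum 1 (Non-smokers): n₁ = 219, n₀ = 818, n = 1037; a·n₀/n = 103·818/1037 = 81.2478; c·n₁/n = 159·219/1037 = 33.5786
Stratum 2 (Smokers): n₁ = 404, n₀ = 647, n = 1051; a·n₀/n = 240·647/1051 = 147.7450; c·n₁/n = 223·404/1051 = 85.7203
RR_MH = (81.2478 + 147.7450) / (33.5786 + 85.7203) = 228.9928 / 119.2989 = 1.91949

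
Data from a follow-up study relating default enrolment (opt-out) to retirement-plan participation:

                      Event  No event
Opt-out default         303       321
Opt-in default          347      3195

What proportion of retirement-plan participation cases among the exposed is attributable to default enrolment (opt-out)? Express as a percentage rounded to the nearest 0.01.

79.82

Cells: a = 303, b = 321, c = 347, d = 3195.
Risk in exposed = 303/624 = 0.48558; risk in unexposed = 347/3542 = 0.09797.
RR = 0.48558/0.09797 = 4.95652
AR% = (RR − 1)/RR × 100 = (4.95652 − 1)/4.95652 × 100 = 79.8246%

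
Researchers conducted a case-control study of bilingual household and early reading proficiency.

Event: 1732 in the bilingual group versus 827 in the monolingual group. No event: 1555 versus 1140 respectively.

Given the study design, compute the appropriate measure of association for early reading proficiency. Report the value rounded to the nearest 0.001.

1.535

From the description: a = 1732, b = 1555, c = 827, d = 1140.
This is a case-control study: participants were sampled on outcome status, so risks in the source population cannot be estimated directly — relative risk is not valid here. The odds ratio is the appropriate measure.
OR = (a·d)/(b·c) = (1732 × 1140) / (1555 × 827) = 1974480 / 1285985 = 1.53538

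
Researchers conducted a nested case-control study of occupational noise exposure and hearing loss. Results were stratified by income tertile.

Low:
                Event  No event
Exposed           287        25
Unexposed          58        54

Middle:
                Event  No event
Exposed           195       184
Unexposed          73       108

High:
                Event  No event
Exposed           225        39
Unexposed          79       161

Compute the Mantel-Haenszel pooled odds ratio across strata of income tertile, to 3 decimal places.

4.357

OR_MH = Σ(aᵢdᵢ/nᵢ) / Σ(bᵢcᵢ/nᵢ), where nᵢ is the stratum total.
Stratum 1 (Low): n = 424; a·d/n = 287·54/424 = 36.5519; b·c/n = 25·58/424 = 3.4198
Stratum 2 (Middle): n = 560; a·d/n = 195·108/560 = 37.6071; b·c/n = 184·73/560 = 23.9857
Stratum 3 (High): n = 504; a·d/n = 225·161/504 = 71.8750; b·c/n = 39·79/504 = 6.1131
OR_MH = (36.5519 + 37.6071 + 71.8750) / (3.4198 + 23.9857 + 6.1131) = 146.0340 / 33.5186 = 4.35680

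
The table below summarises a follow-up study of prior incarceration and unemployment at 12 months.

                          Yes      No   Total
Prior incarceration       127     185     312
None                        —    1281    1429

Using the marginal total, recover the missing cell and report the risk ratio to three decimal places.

3.930

The missing cell is in the unexposed row: 1429 − 1281 = 148.
So a = 127, b = 185, c = 148, d = 1281.
RR = [a/(a+b)] / [c/(c+d)] = (127/312) / (148/1429) = 0.40705/0.10357 = 3.93025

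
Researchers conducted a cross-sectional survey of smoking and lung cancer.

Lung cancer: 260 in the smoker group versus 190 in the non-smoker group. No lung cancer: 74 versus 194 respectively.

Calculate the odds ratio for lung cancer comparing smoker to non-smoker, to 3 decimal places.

From the description: a = 260, b = 74, c = 190, d = 194.
OR = (a·d)/(b·c) = (260 × 194) / (74 × 190) = 50440 / 14060 = 3.58748
The odds of lung cancer are about 3.59 times as high in the smoker group.

3.587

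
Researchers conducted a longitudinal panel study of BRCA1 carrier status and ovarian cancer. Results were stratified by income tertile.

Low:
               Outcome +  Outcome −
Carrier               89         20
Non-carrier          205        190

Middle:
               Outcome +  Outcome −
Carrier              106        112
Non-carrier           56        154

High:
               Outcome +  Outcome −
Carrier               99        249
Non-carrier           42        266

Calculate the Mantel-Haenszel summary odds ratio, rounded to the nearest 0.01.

2.89

OR_MH = Σ(aᵢdᵢ/nᵢ) / Σ(bᵢcᵢ/nᵢ), where nᵢ is the stratum total.
Stratum 1 (Low): n = 504; a·d/n = 89·190/504 = 33.5516; b·c/n = 20·205/504 = 8.1349
Stratum 2 (Middle): n = 428; a·d/n = 106·154/428 = 38.1402; b·c/n = 112·56/428 = 14.6542
Stratum 3 (High): n = 656; a·d/n = 99·266/656 = 40.1433; b·c/n = 249·42/656 = 15.9421
OR_MH = (33.5516 + 38.1402 + 40.1433) / (8.1349 + 14.6542 + 15.9421) = 111.8351 / 38.7312 = 2.88747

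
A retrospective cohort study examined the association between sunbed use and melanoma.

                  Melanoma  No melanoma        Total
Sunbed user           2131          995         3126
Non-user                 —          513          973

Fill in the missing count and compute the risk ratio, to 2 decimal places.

The missing cell is in the unexposed row: 973 − 513 = 460.
So a = 2131, b = 995, c = 460, d = 513.
RR = [a/(a+b)] / [c/(c+d)] = (2131/3126) / (460/973) = 0.68170/0.47276 = 1.44195

1.44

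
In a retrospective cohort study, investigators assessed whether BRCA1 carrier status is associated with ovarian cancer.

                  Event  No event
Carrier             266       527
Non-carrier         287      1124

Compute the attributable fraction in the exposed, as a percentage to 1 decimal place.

Cells: a = 266, b = 527, c = 287, d = 1124.
Risk in exposed = 266/793 = 0.33544; risk in unexposed = 287/1411 = 0.20340.
RR = 0.33544/0.20340 = 1.64912
AR% = (RR − 1)/RR × 100 = (1.64912 − 1)/1.64912 × 100 = 39.3618%

39.4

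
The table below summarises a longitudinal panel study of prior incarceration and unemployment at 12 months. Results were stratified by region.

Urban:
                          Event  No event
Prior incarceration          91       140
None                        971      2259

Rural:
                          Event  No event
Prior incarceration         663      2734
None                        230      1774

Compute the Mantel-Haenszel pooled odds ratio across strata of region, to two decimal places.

OR_MH = Σ(aᵢdᵢ/nᵢ) / Σ(bᵢcᵢ/nᵢ), where nᵢ is the stratum total.
Stratum 1 (Urban): n = 3461; a·d/n = 91·2259/3461 = 59.3958; b·c/n = 140·971/3461 = 39.2777
Stratum 2 (Rural): n = 5401; a·d/n = 663·1774/5401 = 217.7675; b·c/n = 2734·230/5401 = 116.4266
OR_MH = (59.3958 + 217.7675) / (39.2777 + 116.4266) = 277.1633 / 155.7043 = 1.78006

1.78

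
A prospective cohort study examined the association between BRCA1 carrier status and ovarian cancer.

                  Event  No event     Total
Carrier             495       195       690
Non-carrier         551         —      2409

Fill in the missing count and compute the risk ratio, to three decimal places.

The missing cell is in the unexposed row: 2409 − 551 = 1858.
So a = 495, b = 195, c = 551, d = 1858.
RR = [a/(a+b)] / [c/(c+d)] = (495/690) / (551/2409) = 0.71739/0.22873 = 3.13647

3.136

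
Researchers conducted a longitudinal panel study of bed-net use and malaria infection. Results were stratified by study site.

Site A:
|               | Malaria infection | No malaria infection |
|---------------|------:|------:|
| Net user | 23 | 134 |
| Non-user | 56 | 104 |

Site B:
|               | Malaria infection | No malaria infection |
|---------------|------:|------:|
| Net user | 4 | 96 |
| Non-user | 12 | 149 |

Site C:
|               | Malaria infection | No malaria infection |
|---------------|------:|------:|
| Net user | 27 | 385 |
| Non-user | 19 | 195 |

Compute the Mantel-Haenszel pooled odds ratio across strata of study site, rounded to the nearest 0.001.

0.459

OR_MH = Σ(aᵢdᵢ/nᵢ) / Σ(bᵢcᵢ/nᵢ), where nᵢ is the stratum total.
Stratum 1 (Site A): n = 317; a·d/n = 23·104/317 = 7.5457; b·c/n = 134·56/317 = 23.6719
Stratum 2 (Site B): n = 261; a·d/n = 4·149/261 = 2.2835; b·c/n = 96·12/261 = 4.4138
Stratum 3 (Site C): n = 626; a·d/n = 27·195/626 = 8.4105; b·c/n = 385·19/626 = 11.6853
OR_MH = (7.5457 + 2.2835 + 8.4105) / (23.6719 + 4.4138 + 11.6853) = 18.2398 / 39.7710 = 0.45862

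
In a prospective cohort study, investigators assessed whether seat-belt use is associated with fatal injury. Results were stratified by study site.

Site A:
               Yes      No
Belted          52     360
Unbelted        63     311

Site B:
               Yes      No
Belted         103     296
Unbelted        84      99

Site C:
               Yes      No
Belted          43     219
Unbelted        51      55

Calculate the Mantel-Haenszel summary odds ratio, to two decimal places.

0.44

OR_MH = Σ(aᵢdᵢ/nᵢ) / Σ(bᵢcᵢ/nᵢ), where nᵢ is the stratum total.
Stratum 1 (Site A): n = 786; a·d/n = 52·311/786 = 20.5751; b·c/n = 360·63/786 = 28.8550
Stratum 2 (Site B): n = 582; a·d/n = 103·99/582 = 17.5206; b·c/n = 296·84/582 = 42.7216
Stratum 3 (Site C): n = 368; a·d/n = 43·55/368 = 6.4266; b·c/n = 219·51/368 = 30.3505
OR_MH = (20.5751 + 17.5206 + 6.4266) / (28.8550 + 42.7216 + 30.3505) = 44.5223 / 101.9272 = 0.43681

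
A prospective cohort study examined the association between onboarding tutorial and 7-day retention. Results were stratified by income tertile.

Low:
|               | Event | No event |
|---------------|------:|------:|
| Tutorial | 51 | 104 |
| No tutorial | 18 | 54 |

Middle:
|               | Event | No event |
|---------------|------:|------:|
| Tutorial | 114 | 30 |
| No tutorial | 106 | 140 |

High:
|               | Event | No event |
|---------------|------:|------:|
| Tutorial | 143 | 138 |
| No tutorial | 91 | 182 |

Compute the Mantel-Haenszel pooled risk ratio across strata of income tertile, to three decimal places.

1.625

RR_MH = Σ(aᵢ·n₀ᵢ/nᵢ) / Σ(cᵢ·n₁ᵢ/nᵢ), with n₁ᵢ = aᵢ+bᵢ (exposed), n₀ᵢ = cᵢ+dᵢ (unexposed), nᵢ = n₁ᵢ+n₀ᵢ.
Stratum 1 (Low): n₁ = 155, n₀ = 72, n = 227; a·n₀/n = 51·72/227 = 16.1762; c·n₁/n = 18·155/227 = 12.2907
Stratum 2 (Middle): n₁ = 144, n₀ = 246, n = 390; a·n₀/n = 114·246/390 = 71.9077; c·n₁/n = 106·144/390 = 39.1385
Stratum 3 (High): n₁ = 281, n₀ = 273, n = 554; a·n₀/n = 143·273/554 = 70.4675; c·n₁/n = 91·281/554 = 46.1570
RR_MH = (16.1762 + 71.9077 + 70.4675) / (12.2907 + 39.1385 + 46.1570) = 158.5514 / 97.5863 = 1.62473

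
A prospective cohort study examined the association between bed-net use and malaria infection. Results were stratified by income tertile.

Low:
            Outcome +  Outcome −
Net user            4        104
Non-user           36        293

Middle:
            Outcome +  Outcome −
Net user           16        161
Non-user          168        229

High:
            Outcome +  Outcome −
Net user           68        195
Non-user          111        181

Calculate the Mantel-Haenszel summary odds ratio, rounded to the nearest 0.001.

0.330

OR_MH = Σ(aᵢdᵢ/nᵢ) / Σ(bᵢcᵢ/nᵢ), where nᵢ is the stratum total.
Stratum 1 (Low): n = 437; a·d/n = 4·293/437 = 2.6819; b·c/n = 104·36/437 = 8.5675
Stratum 2 (Middle): n = 574; a·d/n = 16·229/574 = 6.3833; b·c/n = 161·168/574 = 47.1220
Stratum 3 (High): n = 555; a·d/n = 68·181/555 = 22.1766; b·c/n = 195·111/555 = 39.0000
OR_MH = (2.6819 + 6.3833 + 22.1766) / (8.5675 + 47.1220 + 39.0000) = 31.2418 / 94.6895 = 0.32994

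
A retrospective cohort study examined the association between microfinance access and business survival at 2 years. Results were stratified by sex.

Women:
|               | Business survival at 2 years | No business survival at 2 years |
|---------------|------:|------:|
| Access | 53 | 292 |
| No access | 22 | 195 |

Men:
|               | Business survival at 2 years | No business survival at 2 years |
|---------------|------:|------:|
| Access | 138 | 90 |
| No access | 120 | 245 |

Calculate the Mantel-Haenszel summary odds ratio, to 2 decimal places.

OR_MH = Σ(aᵢdᵢ/nᵢ) / Σ(bᵢcᵢ/nᵢ), where nᵢ is the stratum total.
Stratum 1 (Women): n = 562; a·d/n = 53·195/562 = 18.3897; b·c/n = 292·22/562 = 11.4306
Stratum 2 (Men): n = 593; a·d/n = 138·245/593 = 57.0152; b·c/n = 90·120/593 = 18.2125
OR_MH = (18.3897 + 57.0152) / (11.4306 + 18.2125) = 75.4049 / 29.6431 = 2.54376

2.54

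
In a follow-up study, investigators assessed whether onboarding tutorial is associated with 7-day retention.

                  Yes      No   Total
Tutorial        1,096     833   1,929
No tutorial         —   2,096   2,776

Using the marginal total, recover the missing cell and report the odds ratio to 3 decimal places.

4.056

The missing cell is in the unexposed row: 2776 − 2096 = 680.
So a = 1096, b = 833, c = 680, d = 2096.
OR = (a·d)/(b·c) = (1096 × 2096) / (833 × 680) = 2297216 / 566440 = 4.05553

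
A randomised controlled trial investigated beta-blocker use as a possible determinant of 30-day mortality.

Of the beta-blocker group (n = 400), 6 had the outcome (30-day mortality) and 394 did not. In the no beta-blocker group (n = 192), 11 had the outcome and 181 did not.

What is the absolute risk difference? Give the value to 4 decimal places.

-0.0423

From the description: a = 6, b = 394, c = 11, d = 181.
Risk in exposed = 6/400 = 0.015000; risk in unexposed = 11/192 = 0.057292.
Risk difference = 0.015000 − 0.057292 = -0.042292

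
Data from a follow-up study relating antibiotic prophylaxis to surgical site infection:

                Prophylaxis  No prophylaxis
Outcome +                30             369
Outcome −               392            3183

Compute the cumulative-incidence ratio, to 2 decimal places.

Reading the table with exposure as columns: a = 30 (Prophylaxis, case), b = 392 (Prophylaxis, non-case), c = 369 (No prophylaxis, case), d = 3183.
Risk in exposed = 30/422 = 0.07109; risk in unexposed = 369/3552 = 0.10389.
RR = 0.07109 / 0.10389 = 0.68431
The risk is 32% lower among the exposed than among the unexposed.

0.68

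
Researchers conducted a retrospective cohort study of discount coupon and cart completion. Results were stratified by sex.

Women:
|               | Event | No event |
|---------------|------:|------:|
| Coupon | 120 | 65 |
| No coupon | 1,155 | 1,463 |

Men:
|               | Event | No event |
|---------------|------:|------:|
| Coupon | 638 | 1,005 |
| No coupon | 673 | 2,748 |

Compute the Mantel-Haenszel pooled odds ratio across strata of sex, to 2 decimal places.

OR_MH = Σ(aᵢdᵢ/nᵢ) / Σ(bᵢcᵢ/nᵢ), where nᵢ is the stratum total.
Stratum 1 (Women): n = 2803; a·d/n = 120·1463/2803 = 62.6329; b·c/n = 65·1155/2803 = 26.7838
Stratum 2 (Men): n = 5064; a·d/n = 638·2748/5064 = 346.2133; b·c/n = 1005·673/5064 = 133.5634
OR_MH = (62.6329 + 346.2133) / (26.7838 + 133.5634) = 408.8462 / 160.3472 = 2.54976

2.55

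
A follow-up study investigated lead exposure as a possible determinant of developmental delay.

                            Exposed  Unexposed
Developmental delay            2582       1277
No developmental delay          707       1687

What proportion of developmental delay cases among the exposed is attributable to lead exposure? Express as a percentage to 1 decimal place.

45.1

Reading the table with exposure as columns: a = 2582 (Exposed, case), b = 707 (Exposed, non-case), c = 1277 (Unexposed, case), d = 1687.
Risk in exposed = 2582/3289 = 0.78504; risk in unexposed = 1277/2964 = 0.43084.
RR = 0.78504/0.43084 = 1.82213
AR% = (RR − 1)/RR × 100 = (1.82213 − 1)/1.82213 × 100 = 45.1192%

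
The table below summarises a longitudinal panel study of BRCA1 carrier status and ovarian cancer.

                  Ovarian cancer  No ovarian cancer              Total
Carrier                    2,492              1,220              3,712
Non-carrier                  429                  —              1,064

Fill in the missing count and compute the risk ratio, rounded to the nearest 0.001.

The missing cell is in the unexposed row: 1064 − 429 = 635.
So a = 2492, b = 1220, c = 429, d = 635.
RR = [a/(a+b)] / [c/(c+d)] = (2492/3712) / (429/1064) = 0.67134/0.40320 = 1.66504

1.665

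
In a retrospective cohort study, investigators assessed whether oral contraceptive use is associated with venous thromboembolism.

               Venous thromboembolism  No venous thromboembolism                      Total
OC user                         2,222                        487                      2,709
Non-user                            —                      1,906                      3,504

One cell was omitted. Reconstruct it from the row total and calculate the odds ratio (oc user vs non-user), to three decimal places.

5.442

The missing cell is in the unexposed row: 3504 − 1906 = 1598.
So a = 2222, b = 487, c = 1598, d = 1906.
OR = (a·d)/(b·c) = (2222 × 1906) / (487 × 1598) = 4235132 / 778226 = 5.44203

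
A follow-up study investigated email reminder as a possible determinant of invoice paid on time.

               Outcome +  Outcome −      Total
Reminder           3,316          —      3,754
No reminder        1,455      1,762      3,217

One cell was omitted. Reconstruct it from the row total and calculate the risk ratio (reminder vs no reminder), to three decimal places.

The missing cell is in the exposed row: 3754 − 3316 = 438.
So a = 3316, b = 438, c = 1455, d = 1762.
RR = [a/(a+b)] / [c/(c+d)] = (3316/3754) / (1455/3217) = 0.88332/0.45228 = 1.95303

1.953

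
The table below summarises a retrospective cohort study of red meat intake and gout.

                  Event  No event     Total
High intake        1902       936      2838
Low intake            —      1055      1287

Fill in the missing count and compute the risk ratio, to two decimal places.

3.72

The missing cell is in the unexposed row: 1287 − 1055 = 232.
So a = 1902, b = 936, c = 232, d = 1055.
RR = [a/(a+b)] / [c/(c+d)] = (1902/2838) / (232/1287) = 0.67019/0.18026 = 3.71782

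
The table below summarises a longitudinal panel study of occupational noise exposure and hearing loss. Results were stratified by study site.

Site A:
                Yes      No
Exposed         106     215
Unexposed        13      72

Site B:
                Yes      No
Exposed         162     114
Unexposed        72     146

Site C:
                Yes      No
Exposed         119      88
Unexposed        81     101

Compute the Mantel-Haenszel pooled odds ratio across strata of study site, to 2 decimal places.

OR_MH = Σ(aᵢdᵢ/nᵢ) / Σ(bᵢcᵢ/nᵢ), where nᵢ is the stratum total.
Stratum 1 (Site A): n = 406; a·d/n = 106·72/406 = 18.7980; b·c/n = 215·13/406 = 6.8842
Stratum 2 (Site B): n = 494; a·d/n = 162·146/494 = 47.8785; b·c/n = 114·72/494 = 16.6154
Stratum 3 (Site C): n = 389; a·d/n = 119·101/389 = 30.8972; b·c/n = 88·81/389 = 18.3239
OR_MH = (18.7980 + 47.8785 + 30.8972) / (6.8842 + 16.6154 + 18.3239) = 97.5737 / 41.8235 = 2.33299

2.33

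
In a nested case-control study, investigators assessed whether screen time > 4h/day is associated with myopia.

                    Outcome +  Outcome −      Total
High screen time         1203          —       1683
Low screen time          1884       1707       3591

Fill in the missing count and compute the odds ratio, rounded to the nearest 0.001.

The missing cell is in the exposed row: 1683 − 1203 = 480.
So a = 1203, b = 480, c = 1884, d = 1707.
OR = (a·d)/(b·c) = (1203 × 1707) / (480 × 1884) = 2053521 / 904320 = 2.27079

2.271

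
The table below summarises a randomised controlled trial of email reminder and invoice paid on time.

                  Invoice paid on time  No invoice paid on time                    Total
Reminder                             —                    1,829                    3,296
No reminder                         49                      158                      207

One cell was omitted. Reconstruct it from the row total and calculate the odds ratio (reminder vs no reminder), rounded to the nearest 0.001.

2.586

The missing cell is in the exposed row: 3296 − 1829 = 1467.
So a = 1467, b = 1829, c = 49, d = 158.
OR = (a·d)/(b·c) = (1467 × 158) / (1829 × 49) = 231786 / 89621 = 2.58629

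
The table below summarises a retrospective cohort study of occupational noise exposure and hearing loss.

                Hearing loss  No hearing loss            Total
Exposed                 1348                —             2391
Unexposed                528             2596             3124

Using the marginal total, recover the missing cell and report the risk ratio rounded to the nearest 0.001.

The missing cell is in the exposed row: 2391 − 1348 = 1043.
So a = 1348, b = 1043, c = 528, d = 2596.
RR = [a/(a+b)] / [c/(c+d)] = (1348/2391) / (528/3124) = 0.56378/0.16901 = 3.33570

3.336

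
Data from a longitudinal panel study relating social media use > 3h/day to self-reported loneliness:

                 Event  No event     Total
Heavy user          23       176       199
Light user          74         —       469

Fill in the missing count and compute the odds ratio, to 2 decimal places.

0.70

The missing cell is in the unexposed row: 469 − 74 = 395.
So a = 23, b = 176, c = 74, d = 395.
OR = (a·d)/(b·c) = (23 × 395) / (176 × 74) = 9085 / 13024 = 0.69756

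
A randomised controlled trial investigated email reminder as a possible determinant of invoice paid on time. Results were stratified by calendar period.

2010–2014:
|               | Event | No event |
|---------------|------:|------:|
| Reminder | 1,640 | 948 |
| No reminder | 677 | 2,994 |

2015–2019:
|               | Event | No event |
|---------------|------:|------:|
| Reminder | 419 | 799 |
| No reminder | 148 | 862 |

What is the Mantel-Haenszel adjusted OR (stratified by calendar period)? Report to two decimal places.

6.08

OR_MH = Σ(aᵢdᵢ/nᵢ) / Σ(bᵢcᵢ/nᵢ), where nᵢ is the stratum total.
Stratum 1 (2010–2014): n = 6259; a·d/n = 1640·2994/6259 = 784.4959; b·c/n = 948·677/6259 = 102.5397
Stratum 2 (2015–2019): n = 2228; a·d/n = 419·862/2228 = 162.1086; b·c/n = 799·148/2228 = 53.0754
OR_MH = (784.4959 + 162.1086) / (102.5397 + 53.0754) = 946.6045 / 155.6151 = 6.08299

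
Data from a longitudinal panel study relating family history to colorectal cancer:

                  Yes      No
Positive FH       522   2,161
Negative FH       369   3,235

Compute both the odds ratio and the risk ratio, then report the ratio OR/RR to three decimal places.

Cells: a = 522, b = 2161, c = 369, d = 3235.
OR = (522·3235)/(2161·369) = 1688670/797409 = 2.11770
Risk in exposed = 522/2683 = 0.19456; risk in unexposed = 369/3604 = 0.10239; RR = 1.90024
OR/RR = 2.11770 / 1.90024 = 1.11444
The outcome is not rare, so the OR lies further from 1 than the RR.

1.114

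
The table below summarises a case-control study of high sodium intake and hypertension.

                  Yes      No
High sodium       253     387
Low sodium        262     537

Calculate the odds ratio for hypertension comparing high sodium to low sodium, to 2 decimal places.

1.34

Cells: a = 253, b = 387, c = 262, d = 537.
OR = (a·d)/(b·c) = (253 × 537) / (387 × 262) = 135861 / 101394 = 1.33993
The odds of hypertension are about 1.34 times as high in the high sodium group.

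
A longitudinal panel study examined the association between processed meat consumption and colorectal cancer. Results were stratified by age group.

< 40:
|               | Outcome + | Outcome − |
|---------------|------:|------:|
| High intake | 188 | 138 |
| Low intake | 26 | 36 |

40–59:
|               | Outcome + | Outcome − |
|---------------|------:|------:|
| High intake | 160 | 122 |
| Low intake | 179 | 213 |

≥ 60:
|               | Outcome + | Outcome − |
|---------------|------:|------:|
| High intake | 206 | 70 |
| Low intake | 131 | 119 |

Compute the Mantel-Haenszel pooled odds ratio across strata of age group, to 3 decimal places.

OR_MH = Σ(aᵢdᵢ/nᵢ) / Σ(bᵢcᵢ/nᵢ), where nᵢ is the stratum total.
Stratum 1 (< 40): n = 388; a·d/n = 188·36/388 = 17.4433; b·c/n = 138·26/388 = 9.2474
Stratum 2 (40–59): n = 674; a·d/n = 160·213/674 = 50.5638; b·c/n = 122·179/674 = 32.4006
Stratum 3 (≥ 60): n = 526; a·d/n = 206·119/526 = 46.6046; b·c/n = 70·131/526 = 17.4335
OR_MH = (17.4433 + 50.5638 + 46.6046) / (9.2474 + 32.4006 + 17.4335) = 114.6117 / 59.0815 = 1.93989

1.940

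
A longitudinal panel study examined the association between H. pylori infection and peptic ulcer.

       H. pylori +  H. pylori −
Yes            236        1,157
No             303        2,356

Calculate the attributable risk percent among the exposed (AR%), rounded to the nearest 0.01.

24.78

Reading the table with exposure as columns: a = 236 (H. pylori +, case), b = 303 (H. pylori +, non-case), c = 1157 (H. pylori −, case), d = 2356.
Risk in exposed = 236/539 = 0.43785; risk in unexposed = 1157/3513 = 0.32935.
RR = 0.43785/0.32935 = 1.32944
AR% = (RR − 1)/RR × 100 = (1.32944 − 1)/1.32944 × 100 = 24.7802%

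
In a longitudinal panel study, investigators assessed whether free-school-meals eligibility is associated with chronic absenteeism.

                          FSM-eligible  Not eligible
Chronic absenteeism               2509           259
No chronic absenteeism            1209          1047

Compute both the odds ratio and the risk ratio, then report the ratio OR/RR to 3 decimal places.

2.465

Reading the table with exposure as columns: a = 2509 (FSM-eligible, case), b = 1209 (FSM-eligible, non-case), c = 259 (Not eligible, case), d = 1047.
OR = (2509·1047)/(1209·259) = 2626923/313131 = 8.38921
Risk in exposed = 2509/3718 = 0.67483; risk in unexposed = 259/1306 = 0.19832; RR = 3.40279
OR/RR = 8.38921 / 3.40279 = 2.46540
The outcome is not rare, so the OR lies further from 1 than the RR.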